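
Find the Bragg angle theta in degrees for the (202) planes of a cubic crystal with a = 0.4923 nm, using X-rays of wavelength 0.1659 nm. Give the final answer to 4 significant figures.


d = a / sqrt(h^2+k^2+l^2)
d = 0.4923 / sqrt(8) = 0.174054 nm
lambda = 2*d*sin(theta)  =>  sin(theta) = lambda / (2*d)
sin(theta) = 0.1659 / (2 * 0.174054) = 0.476575
theta = 28.46 deg


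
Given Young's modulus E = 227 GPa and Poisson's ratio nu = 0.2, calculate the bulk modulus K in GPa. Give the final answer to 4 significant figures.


K = E / (3*(1-2*nu))
K = 227 / (3*(1-2*0.2))
K = 126.1 GPa


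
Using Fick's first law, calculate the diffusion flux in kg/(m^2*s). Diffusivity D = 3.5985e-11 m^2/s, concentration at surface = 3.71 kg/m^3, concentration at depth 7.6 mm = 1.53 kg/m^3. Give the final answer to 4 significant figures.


J = -D * (dC/dx) = D * (C1 - C2) / dx
J = 3.5985e-11 * (3.71 - 1.53) / 7.6e-03
J = 1.032e-08 kg/(m^2*s)


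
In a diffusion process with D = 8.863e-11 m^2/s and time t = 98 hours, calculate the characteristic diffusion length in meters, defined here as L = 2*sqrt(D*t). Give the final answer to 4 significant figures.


t = 98 hr = 352800 s
Diffusion length = 2*sqrt(D*t)
= 2*sqrt(8.863e-11 * 352800)
= 0.01118 m


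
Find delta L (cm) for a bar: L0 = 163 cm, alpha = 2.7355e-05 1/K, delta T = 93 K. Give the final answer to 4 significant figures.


dL = L0 * alpha * dT
dL = 163 * 2.7355e-05 * 93
dL = 0.4147 cm


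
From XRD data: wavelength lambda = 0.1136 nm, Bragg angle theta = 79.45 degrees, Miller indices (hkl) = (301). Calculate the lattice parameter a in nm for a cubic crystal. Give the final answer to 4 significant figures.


d = lambda / (2*sin(theta))
d = 0.1136 / (2*sin(79.45 deg))
d = 0.0577767 nm
a = d * sqrt(h^2+k^2+l^2) = 0.0577767 * sqrt(10)
a = 0.1827 nm


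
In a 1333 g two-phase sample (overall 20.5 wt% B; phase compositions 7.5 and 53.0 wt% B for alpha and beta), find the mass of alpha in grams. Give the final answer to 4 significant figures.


f_alpha = (C_beta - C0) / (C_beta - C_alpha)
f_alpha = (53.0 - 20.5) / (53.0 - 7.5) = 0.714286
m_alpha = f_alpha * m_total = 0.714286 * 1333 = 952.1 g


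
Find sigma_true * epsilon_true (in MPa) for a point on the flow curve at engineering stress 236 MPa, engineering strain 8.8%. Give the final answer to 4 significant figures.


sigma_true = sigma_eng * (1 + epsilon_eng)
sigma_true = 236 * (1 + 0.088) = 256.768 MPa
epsilon_true = ln(1 + epsilon_eng)
epsilon_true = ln(1 + 0.088) = 0.0843411
sigma_true * epsilon_true = 256.768 * 0.0843411 = 21.66 MPa


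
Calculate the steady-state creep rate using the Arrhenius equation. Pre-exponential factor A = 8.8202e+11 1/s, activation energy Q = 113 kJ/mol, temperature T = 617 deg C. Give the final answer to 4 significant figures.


rate = A * exp(-Q / (R*T))
T = 617 + 273.15 = 890.15 K
rate = 8.8202e+11 * exp(-113e3 / (8.314 * 890.15))
rate = 206200 1/s


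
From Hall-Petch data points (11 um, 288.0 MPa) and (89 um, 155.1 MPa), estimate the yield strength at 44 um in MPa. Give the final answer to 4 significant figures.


sigma_y = sigma0 + k / sqrt(d)
1/sqrt(d1) = 1/sqrt(1.1e-05) = 301.511;  1/sqrt(d2) = 106
k = (sigma1 - sigma2) / (1/sqrt(d1) - 1/sqrt(d2)) = (288.0 - 155.1) / (301.511 - 106) = 0.679755 MPa*m^0.5
sigma0 = sigma1 - k/sqrt(d1) = 288.0 - 0.679755*301.511 = 83.0461 MPa
sigma_y(d3) = 83.0461 + 0.679755 / sqrt(4.4e-05) = 185.5 MPa


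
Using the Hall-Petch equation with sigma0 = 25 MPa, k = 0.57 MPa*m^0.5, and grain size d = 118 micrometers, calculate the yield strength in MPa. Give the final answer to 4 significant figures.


sigma_y = sigma0 + k / sqrt(d)
d = 118 um = 1.18e-04 m
sigma_y = 25 + 0.57 / sqrt(1.18e-04)
sigma_y = 77.47 MPa


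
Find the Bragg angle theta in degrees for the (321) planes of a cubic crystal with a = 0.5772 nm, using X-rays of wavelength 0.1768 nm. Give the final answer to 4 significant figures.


d = a / sqrt(h^2+k^2+l^2)
d = 0.5772 / sqrt(14) = 0.154263 nm
lambda = 2*d*sin(theta)  =>  sin(theta) = lambda / (2*d)
sin(theta) = 0.1768 / (2 * 0.154263) = 0.573047
theta = 34.96 deg


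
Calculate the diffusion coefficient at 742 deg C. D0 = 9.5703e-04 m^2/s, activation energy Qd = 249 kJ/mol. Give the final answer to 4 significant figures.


D = D0 * exp(-Qd / (R*T))
T = 1015.15 K
D = 9.5703e-04 * exp(-249e3 / (8.314 * 1015.15))
D = 1.473e-16 m^2/s


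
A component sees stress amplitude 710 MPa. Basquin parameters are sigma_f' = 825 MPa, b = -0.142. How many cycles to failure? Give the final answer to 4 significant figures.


sigma_a = sigma_f' * (2*Nf)^b
2*Nf = (sigma_a / sigma_f')^(1/b)
2*Nf = (710 / 825)^(1/-0.142)
2*Nf = 2.87822
Nf = 1.439 cycles


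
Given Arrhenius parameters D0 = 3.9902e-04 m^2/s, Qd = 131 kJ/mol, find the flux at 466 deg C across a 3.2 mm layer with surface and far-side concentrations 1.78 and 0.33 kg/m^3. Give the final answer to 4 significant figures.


Step 1: D = D0 * exp(-Qd/(R*T))
T = 466 + 273.15 = 739.15 K
D = 3.9902e-04 * exp(-131e3 / (8.314 * 739.15)) = 2.20335e-13 m^2/s
Step 2: J = D * (C1 - C2) / dx
J = 2.20335e-13 * (1.78 - 0.33) / 3.2e-03
J = 9.984e-11 kg/(m^2*s)


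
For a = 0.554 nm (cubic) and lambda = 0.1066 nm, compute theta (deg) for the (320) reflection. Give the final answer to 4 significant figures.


d = a / sqrt(h^2+k^2+l^2)
d = 0.554 / sqrt(13) = 0.153652 nm
lambda = 2*d*sin(theta)  =>  sin(theta) = lambda / (2*d)
sin(theta) = 0.1066 / (2 * 0.153652) = 0.346888
theta = 20.3 deg


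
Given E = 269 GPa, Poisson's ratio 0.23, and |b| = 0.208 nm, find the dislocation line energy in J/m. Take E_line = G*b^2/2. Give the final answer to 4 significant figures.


Step 1: G = E / (2*(1+nu))
G = 269 / (2*(1+0.23)) = 109.35 GPa = 1.0935e+11 Pa
Step 2: E_line = G*b^2/2
b = 0.208 nm = 2.08e-10 m
E_line = 0.5 * 1.0935e+11 * (2.08e-10)^2 = 2.365e-09 J/m


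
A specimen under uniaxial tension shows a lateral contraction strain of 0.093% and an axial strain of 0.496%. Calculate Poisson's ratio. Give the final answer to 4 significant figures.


nu = -epsilon_lat / epsilon_axial
Lateral strain is contraction (negative), so using magnitudes:
nu = 0.093 / 0.496
nu = 0.1875


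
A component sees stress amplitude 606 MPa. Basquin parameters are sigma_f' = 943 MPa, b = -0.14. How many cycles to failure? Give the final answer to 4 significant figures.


sigma_a = sigma_f' * (2*Nf)^b
2*Nf = (sigma_a / sigma_f')^(1/b)
2*Nf = (606 / 943)^(1/-0.14)
2*Nf = 23.5346
Nf = 11.77 cycles


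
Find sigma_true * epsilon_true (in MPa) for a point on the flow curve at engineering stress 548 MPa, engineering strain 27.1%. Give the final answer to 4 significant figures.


sigma_true = sigma_eng * (1 + epsilon_eng)
sigma_true = 548 * (1 + 0.271) = 696.508 MPa
epsilon_true = ln(1 + epsilon_eng)
epsilon_true = ln(1 + 0.271) = 0.239804
sigma_true * epsilon_true = 696.508 * 0.239804 = 167 MPa


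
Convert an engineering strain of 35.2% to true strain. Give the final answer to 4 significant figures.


epsilon_true = ln(1 + epsilon_eng)
epsilon_true = ln(1 + 0.352)
epsilon_true = 0.3016


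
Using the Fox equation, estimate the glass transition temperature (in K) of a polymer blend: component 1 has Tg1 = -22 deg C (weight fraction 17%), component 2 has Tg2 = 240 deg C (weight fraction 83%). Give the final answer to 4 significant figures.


1/Tg = w1/Tg1 + w2/Tg2 (in Kelvin)
Tg1 = 251.15 K, Tg2 = 513.15 K
1/Tg = 0.17/251.15 + 0.83/513.15
Tg = 435.9 K


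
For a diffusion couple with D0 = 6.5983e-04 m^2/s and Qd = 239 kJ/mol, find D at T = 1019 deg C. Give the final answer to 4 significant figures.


D = D0 * exp(-Qd / (R*T))
T = 1292.15 K
D = 6.5983e-04 * exp(-239e3 / (8.314 * 1292.15))
D = 1.437e-13 m^2/s


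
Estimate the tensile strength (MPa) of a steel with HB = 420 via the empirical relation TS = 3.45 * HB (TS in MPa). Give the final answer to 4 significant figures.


TS (MPa) = 3.45 * HB
TS = 3.45 * 420
TS = 1449 MPa


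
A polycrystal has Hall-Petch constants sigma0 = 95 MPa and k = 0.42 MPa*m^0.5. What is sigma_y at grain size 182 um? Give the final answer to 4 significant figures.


sigma_y = sigma0 + k / sqrt(d)
d = 182 um = 1.82e-04 m
sigma_y = 95 + 0.42 / sqrt(1.82e-04)
sigma_y = 126.1 MPa


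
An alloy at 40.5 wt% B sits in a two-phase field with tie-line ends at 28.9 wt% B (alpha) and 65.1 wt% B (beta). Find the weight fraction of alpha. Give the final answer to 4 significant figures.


f_alpha = (C_beta - C0) / (C_beta - C_alpha)
f_alpha = (65.1 - 40.5) / (65.1 - 28.9)
f_alpha = 0.6796


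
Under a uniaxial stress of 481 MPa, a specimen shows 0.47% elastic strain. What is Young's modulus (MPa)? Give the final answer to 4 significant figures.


E = sigma / epsilon
epsilon = 0.47% = 4.7e-03
E = 481 / 4.7e-03
E = 102300 MPa


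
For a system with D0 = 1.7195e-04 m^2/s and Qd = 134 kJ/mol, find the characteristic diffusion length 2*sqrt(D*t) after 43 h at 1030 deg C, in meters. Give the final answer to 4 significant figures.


Step 1: D = D0 * exp(-Qd/(R*T))
T = 1303.15 K
D = 1.7195e-04 * exp(-134e3 / (8.314 * 1303.15)) = 7.31201e-10 m^2/s
Step 2: L = 2*sqrt(D*t)
t = 43 h = 154800 s
L = 2*sqrt(7.31201e-10 * 154800) = 0.02128 m


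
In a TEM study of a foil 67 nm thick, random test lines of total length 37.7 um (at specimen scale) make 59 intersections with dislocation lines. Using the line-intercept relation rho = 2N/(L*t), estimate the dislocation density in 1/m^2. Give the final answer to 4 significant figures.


rho = 2N / (L * t)
L = 37.7 um = 3.77e-05 m, t = 67 nm = 6.7e-08 m
rho = 2 * 59 / (3.77e-05 * 6.7e-08)
rho = 4.672e+13 1/m^2


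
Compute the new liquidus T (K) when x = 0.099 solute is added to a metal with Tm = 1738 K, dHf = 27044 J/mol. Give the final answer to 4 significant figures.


dT = R*Tm^2*x / dHf
dT = 8.314 * 1738^2 * 0.099 / 27044
dT = 91.9335 K
T_new = 1738 - 91.9335 = 1646 K


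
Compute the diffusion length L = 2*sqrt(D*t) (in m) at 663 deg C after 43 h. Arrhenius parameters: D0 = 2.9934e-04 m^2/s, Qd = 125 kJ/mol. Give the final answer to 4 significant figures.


Step 1: D = D0 * exp(-Qd/(R*T))
T = 936.15 K
D = 2.9934e-04 * exp(-125e3 / (8.314 * 936.15)) = 3.1714e-11 m^2/s
Step 2: L = 2*sqrt(D*t)
t = 43 h = 154800 s
L = 2*sqrt(3.1714e-11 * 154800) = 4.431e-03 m


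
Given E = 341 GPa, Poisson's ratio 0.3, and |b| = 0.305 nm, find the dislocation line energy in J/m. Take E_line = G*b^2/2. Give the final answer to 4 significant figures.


Step 1: G = E / (2*(1+nu))
G = 341 / (2*(1+0.3)) = 131.154 GPa = 1.31154e+11 Pa
Step 2: E_line = G*b^2/2
b = 0.305 nm = 3.05e-10 m
E_line = 0.5 * 1.31154e+11 * (3.05e-10)^2 = 6.1e-09 J/m


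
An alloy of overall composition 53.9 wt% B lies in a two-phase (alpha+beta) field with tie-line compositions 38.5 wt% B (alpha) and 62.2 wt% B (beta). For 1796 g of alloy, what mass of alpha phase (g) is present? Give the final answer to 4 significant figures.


f_alpha = (C_beta - C0) / (C_beta - C_alpha)
f_alpha = (62.2 - 53.9) / (62.2 - 38.5) = 0.350211
m_alpha = f_alpha * m_total = 0.350211 * 1796 = 629 g


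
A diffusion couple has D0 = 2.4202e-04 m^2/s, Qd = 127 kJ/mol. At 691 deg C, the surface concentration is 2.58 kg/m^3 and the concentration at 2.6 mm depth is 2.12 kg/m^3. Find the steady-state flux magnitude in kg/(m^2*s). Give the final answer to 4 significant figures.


Step 1: D = D0 * exp(-Qd/(R*T))
T = 691 + 273.15 = 964.15 K
D = 2.4202e-04 * exp(-127e3 / (8.314 * 964.15)) = 3.18522e-11 m^2/s
Step 2: J = D * (C1 - C2) / dx
J = 3.18522e-11 * (2.58 - 2.12) / 2.6e-03
J = 5.635e-09 kg/(m^2*s)


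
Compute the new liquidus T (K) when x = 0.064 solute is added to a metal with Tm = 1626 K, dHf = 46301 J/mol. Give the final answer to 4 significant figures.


dT = R*Tm^2*x / dHf
dT = 8.314 * 1626^2 * 0.064 / 46301
dT = 30.3837 K
T_new = 1626 - 30.3837 = 1596 K


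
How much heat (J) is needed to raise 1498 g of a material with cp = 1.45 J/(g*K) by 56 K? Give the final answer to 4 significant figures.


Q = m * cp * dT
Q = 1498 * 1.45 * 56
Q = 121600 J


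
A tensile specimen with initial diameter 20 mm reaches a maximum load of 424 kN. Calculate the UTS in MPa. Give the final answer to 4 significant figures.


A0 = pi*(d/2)^2 = pi*(20/2)^2 = 314.159 mm^2
UTS = F_max / A0 = 424*1000 / 314.159
UTS = 1350 MPa


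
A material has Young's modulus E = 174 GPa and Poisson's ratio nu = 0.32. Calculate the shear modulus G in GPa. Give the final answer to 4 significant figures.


G = E / (2*(1+nu))
G = 174 / (2*(1+0.32))
G = 65.91 GPa


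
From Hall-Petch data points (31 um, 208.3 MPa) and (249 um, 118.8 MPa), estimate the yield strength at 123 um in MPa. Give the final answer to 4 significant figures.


sigma_y = sigma0 + k / sqrt(d)
1/sqrt(d1) = 1/sqrt(3.1e-05) = 179.605;  1/sqrt(d2) = 63.3724
k = (sigma1 - sigma2) / (1/sqrt(d1) - 1/sqrt(d2)) = (208.3 - 118.8) / (179.605 - 63.3724) = 0.770006 MPa*m^0.5
sigma0 = sigma1 - k/sqrt(d1) = 208.3 - 0.770006*179.605 = 70.0029 MPa
sigma_y(d3) = 70.0029 + 0.770006 / sqrt(1.23e-04) = 139.4 MPa


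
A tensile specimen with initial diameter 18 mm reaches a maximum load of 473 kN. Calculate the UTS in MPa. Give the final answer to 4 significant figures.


A0 = pi*(d/2)^2 = pi*(18/2)^2 = 254.469 mm^2
UTS = F_max / A0 = 473*1000 / 254.469
UTS = 1859 MPa


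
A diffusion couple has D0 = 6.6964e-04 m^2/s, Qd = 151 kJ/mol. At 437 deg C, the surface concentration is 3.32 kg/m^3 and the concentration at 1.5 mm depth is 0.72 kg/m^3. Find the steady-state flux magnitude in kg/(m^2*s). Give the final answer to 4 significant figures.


Step 1: D = D0 * exp(-Qd/(R*T))
T = 437 + 273.15 = 710.15 K
D = 6.6964e-04 * exp(-151e3 / (8.314 * 710.15)) = 5.23274e-15 m^2/s
Step 2: J = D * (C1 - C2) / dx
J = 5.23274e-15 * (3.32 - 0.72) / 1.5e-03
J = 9.07e-12 kg/(m^2*s)


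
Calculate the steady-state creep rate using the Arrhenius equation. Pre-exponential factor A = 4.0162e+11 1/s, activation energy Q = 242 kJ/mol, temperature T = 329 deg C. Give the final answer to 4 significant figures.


rate = A * exp(-Q / (R*T))
T = 329 + 273.15 = 602.15 K
rate = 4.0162e+11 * exp(-242e3 / (8.314 * 602.15))
rate = 4.077e-10 1/s


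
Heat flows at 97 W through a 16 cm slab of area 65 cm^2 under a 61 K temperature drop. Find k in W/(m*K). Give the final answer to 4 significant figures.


k = Q*L / (A*dT)
L = 0.16 m, A = 6.5e-03 m^2
k = 97 * 0.16 / (6.5e-03 * 61)
k = 39.14 W/(m*K)


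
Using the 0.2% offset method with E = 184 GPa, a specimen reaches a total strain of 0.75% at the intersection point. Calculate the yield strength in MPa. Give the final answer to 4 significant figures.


Offset strain = 0.002
Elastic strain at yield = total_strain - offset = 7.5e-03 - 0.002 = 5.5e-03
sigma_y = E * elastic_strain = 184000 * 5.5e-03
sigma_y = 1012 MPa


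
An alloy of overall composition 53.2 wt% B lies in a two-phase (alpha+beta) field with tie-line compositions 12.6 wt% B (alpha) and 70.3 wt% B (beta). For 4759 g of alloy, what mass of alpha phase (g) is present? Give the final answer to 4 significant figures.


f_alpha = (C_beta - C0) / (C_beta - C_alpha)
f_alpha = (70.3 - 53.2) / (70.3 - 12.6) = 0.29636
m_alpha = f_alpha * m_total = 0.29636 * 4759 = 1410 g


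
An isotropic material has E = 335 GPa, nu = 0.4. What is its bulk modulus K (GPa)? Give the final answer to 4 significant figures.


K = E / (3*(1-2*nu))
K = 335 / (3*(1-2*0.4))
K = 558.3 GPa


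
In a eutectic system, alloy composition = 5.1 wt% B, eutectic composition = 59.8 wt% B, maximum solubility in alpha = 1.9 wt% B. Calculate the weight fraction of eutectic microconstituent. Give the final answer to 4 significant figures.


f_primary = (C_e - C0) / (C_e - C_alpha_max)
f_primary = (59.8 - 5.1) / (59.8 - 1.9)
f_primary = 0.944732
f_eutectic = 1 - 0.944732 = 0.05527


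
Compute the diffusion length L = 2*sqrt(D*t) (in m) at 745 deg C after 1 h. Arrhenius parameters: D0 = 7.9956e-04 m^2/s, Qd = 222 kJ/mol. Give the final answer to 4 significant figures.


Step 1: D = D0 * exp(-Qd/(R*T))
T = 1018.15 K
D = 7.9956e-04 * exp(-222e3 / (8.314 * 1018.15)) = 3.25887e-15 m^2/s
Step 2: L = 2*sqrt(D*t)
t = 1 h = 3600 s
L = 2*sqrt(3.25887e-15 * 3600) = 6.85e-06 m


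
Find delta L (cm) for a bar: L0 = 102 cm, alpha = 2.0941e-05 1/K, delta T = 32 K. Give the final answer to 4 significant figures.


dL = L0 * alpha * dT
dL = 102 * 2.0941e-05 * 32
dL = 0.06835 cm


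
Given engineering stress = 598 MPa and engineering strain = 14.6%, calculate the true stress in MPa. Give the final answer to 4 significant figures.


sigma_true = sigma_eng * (1 + epsilon_eng)
sigma_true = 598 * (1 + 0.146)
sigma_true = 685.3 MPa


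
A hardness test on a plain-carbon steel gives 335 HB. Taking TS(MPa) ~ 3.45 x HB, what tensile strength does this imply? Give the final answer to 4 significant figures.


TS (MPa) = 3.45 * HB
TS = 3.45 * 335
TS = 1156 MPa


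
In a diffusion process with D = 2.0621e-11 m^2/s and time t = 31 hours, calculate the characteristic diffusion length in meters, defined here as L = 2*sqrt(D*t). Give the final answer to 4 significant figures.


t = 31 hr = 111600 s
Diffusion length = 2*sqrt(D*t)
= 2*sqrt(2.0621e-11 * 111600)
= 3.034e-03 m


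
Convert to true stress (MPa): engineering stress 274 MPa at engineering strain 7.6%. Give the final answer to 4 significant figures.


sigma_true = sigma_eng * (1 + epsilon_eng)
sigma_true = 274 * (1 + 0.076)
sigma_true = 294.8 MPa


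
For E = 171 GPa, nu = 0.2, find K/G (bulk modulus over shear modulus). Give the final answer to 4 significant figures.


G = E / (2*(1+nu))
G = 171 / (2*(1+0.2)) = 71.25 GPa
K = E / (3*(1-2*nu))
K = 171 / (3*(1-2*0.2)) = 95 GPa
K/G = 95 / 71.25 = 1.333


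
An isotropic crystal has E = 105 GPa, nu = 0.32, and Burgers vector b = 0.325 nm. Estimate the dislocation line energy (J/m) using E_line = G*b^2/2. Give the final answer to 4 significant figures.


Step 1: G = E / (2*(1+nu))
G = 105 / (2*(1+0.32)) = 39.7727 GPa = 3.97727e+10 Pa
Step 2: E_line = G*b^2/2
b = 0.325 nm = 3.25e-10 m
E_line = 0.5 * 3.97727e+10 * (3.25e-10)^2 = 2.1e-09 J/m


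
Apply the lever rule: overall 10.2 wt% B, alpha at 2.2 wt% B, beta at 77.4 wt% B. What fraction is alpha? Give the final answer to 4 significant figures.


f_alpha = (C_beta - C0) / (C_beta - C_alpha)
f_alpha = (77.4 - 10.2) / (77.4 - 2.2)
f_alpha = 0.8936


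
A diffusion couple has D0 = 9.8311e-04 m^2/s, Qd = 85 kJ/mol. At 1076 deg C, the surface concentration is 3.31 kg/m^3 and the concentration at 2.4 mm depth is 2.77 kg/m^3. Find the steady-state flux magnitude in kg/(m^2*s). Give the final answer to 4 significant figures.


Step 1: D = D0 * exp(-Qd/(R*T))
T = 1076 + 273.15 = 1349.15 K
D = 9.8311e-04 * exp(-85e3 / (8.314 * 1349.15)) = 5.02995e-07 m^2/s
Step 2: J = D * (C1 - C2) / dx
J = 5.02995e-07 * (3.31 - 2.77) / 2.4e-03
J = 1.132e-04 kg/(m^2*s)


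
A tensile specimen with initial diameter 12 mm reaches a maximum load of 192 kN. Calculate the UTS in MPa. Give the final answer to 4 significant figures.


A0 = pi*(d/2)^2 = pi*(12/2)^2 = 113.097 mm^2
UTS = F_max / A0 = 192*1000 / 113.097
UTS = 1698 MPa


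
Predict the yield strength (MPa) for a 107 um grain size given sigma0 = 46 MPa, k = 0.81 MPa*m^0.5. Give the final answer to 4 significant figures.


sigma_y = sigma0 + k / sqrt(d)
d = 107 um = 1.07e-04 m
sigma_y = 46 + 0.81 / sqrt(1.07e-04)
sigma_y = 124.3 MPa


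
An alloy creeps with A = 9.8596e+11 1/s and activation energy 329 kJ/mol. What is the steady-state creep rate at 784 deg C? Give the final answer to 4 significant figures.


rate = A * exp(-Q / (R*T))
T = 784 + 273.15 = 1057.15 K
rate = 9.8596e+11 * exp(-329e3 / (8.314 * 1057.15))
rate = 5.459e-05 1/s


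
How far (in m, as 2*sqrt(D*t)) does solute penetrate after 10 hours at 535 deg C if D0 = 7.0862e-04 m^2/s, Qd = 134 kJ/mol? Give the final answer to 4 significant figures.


Step 1: D = D0 * exp(-Qd/(R*T))
T = 808.15 K
D = 7.0862e-04 * exp(-134e3 / (8.314 * 808.15)) = 1.54537e-12 m^2/s
Step 2: L = 2*sqrt(D*t)
t = 10 h = 36000 s
L = 2*sqrt(1.54537e-12 * 36000) = 4.717e-04 m


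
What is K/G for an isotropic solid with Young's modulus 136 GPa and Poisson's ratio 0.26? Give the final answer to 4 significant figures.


G = E / (2*(1+nu))
G = 136 / (2*(1+0.26)) = 53.9683 GPa
K = E / (3*(1-2*nu))
K = 136 / (3*(1-2*0.26)) = 94.4444 GPa
K/G = 94.4444 / 53.9683 = 1.75


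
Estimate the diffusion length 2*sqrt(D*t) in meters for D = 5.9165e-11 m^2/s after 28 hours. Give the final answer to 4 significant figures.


t = 28 hr = 100800 s
Diffusion length = 2*sqrt(D*t)
= 2*sqrt(5.9165e-11 * 100800)
= 4.884e-03 m


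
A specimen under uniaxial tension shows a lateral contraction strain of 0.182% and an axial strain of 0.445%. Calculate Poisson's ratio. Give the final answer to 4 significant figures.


nu = -epsilon_lat / epsilon_axial
Lateral strain is contraction (negative), so using magnitudes:
nu = 0.182 / 0.445
nu = 0.409


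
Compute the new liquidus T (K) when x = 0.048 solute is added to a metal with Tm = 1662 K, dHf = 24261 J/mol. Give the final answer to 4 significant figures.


dT = R*Tm^2*x / dHf
dT = 8.314 * 1662^2 * 0.048 / 24261
dT = 45.4365 K
T_new = 1662 - 45.4365 = 1617 K


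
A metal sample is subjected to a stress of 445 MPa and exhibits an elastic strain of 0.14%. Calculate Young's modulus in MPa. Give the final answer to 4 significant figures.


E = sigma / epsilon
epsilon = 0.14% = 1.4e-03
E = 445 / 1.4e-03
E = 317900 MPa


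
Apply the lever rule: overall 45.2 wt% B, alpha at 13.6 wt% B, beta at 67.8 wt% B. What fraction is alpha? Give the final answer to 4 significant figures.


f_alpha = (C_beta - C0) / (C_beta - C_alpha)
f_alpha = (67.8 - 45.2) / (67.8 - 13.6)
f_alpha = 0.417


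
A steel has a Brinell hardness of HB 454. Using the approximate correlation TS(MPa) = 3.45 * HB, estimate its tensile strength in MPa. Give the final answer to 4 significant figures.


TS (MPa) = 3.45 * HB
TS = 3.45 * 454
TS = 1566 MPa


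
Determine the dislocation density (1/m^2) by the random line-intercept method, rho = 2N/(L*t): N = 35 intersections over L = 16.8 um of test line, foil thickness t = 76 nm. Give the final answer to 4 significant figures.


rho = 2N / (L * t)
L = 16.8 um = 1.68e-05 m, t = 76 nm = 7.6e-08 m
rho = 2 * 35 / (1.68e-05 * 7.6e-08)
rho = 5.482e+13 1/m^2


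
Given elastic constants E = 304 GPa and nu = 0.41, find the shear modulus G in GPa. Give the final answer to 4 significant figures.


G = E / (2*(1+nu))
G = 304 / (2*(1+0.41))
G = 107.8 GPa


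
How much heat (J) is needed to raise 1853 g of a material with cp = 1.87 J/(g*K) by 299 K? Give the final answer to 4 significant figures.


Q = m * cp * dT
Q = 1853 * 1.87 * 299
Q = 1.036e+06 J


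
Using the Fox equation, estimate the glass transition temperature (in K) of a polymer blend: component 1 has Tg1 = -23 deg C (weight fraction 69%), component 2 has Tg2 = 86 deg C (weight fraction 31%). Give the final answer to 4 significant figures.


1/Tg = w1/Tg1 + w2/Tg2 (in Kelvin)
Tg1 = 250.15 K, Tg2 = 359.15 K
1/Tg = 0.69/250.15 + 0.31/359.15
Tg = 276.1 K


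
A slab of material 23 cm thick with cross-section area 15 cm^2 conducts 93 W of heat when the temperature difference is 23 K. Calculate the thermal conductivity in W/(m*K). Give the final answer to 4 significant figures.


k = Q*L / (A*dT)
L = 0.23 m, A = 1.5e-03 m^2
k = 93 * 0.23 / (1.5e-03 * 23)
k = 620 W/(m*K)


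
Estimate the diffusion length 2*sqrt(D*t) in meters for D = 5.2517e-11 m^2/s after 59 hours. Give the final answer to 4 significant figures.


t = 59 hr = 212400 s
Diffusion length = 2*sqrt(D*t)
= 2*sqrt(5.2517e-11 * 212400)
= 6.68e-03 m


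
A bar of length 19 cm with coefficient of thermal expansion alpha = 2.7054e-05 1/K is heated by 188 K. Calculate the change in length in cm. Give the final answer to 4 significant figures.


dL = L0 * alpha * dT
dL = 19 * 2.7054e-05 * 188
dL = 0.09664 cm


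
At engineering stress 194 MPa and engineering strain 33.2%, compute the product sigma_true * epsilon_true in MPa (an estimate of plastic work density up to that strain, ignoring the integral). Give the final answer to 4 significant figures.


sigma_true = sigma_eng * (1 + epsilon_eng)
sigma_true = 194 * (1 + 0.332) = 258.408 MPa
epsilon_true = ln(1 + epsilon_eng)
epsilon_true = ln(1 + 0.332) = 0.286682
sigma_true * epsilon_true = 258.408 * 0.286682 = 74.08 MPa


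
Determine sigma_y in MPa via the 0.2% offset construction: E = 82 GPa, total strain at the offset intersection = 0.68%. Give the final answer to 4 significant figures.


Offset strain = 0.002
Elastic strain at yield = total_strain - offset = 6.8e-03 - 0.002 = 4.8e-03
sigma_y = E * elastic_strain = 82000 * 4.8e-03
sigma_y = 393.6 MPa


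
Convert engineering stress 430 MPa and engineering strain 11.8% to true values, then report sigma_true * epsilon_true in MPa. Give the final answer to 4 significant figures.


sigma_true = sigma_eng * (1 + epsilon_eng)
sigma_true = 430 * (1 + 0.118) = 480.74 MPa
epsilon_true = ln(1 + epsilon_eng)
epsilon_true = ln(1 + 0.118) = 0.111541
sigma_true * epsilon_true = 480.74 * 0.111541 = 53.62 MPa


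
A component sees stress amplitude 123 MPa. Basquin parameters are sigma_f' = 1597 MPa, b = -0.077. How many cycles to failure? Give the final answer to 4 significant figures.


sigma_a = sigma_f' * (2*Nf)^b
2*Nf = (sigma_a / sigma_f')^(1/b)
2*Nf = (123 / 1597)^(1/-0.077)
2*Nf = 2.88229e+14
Nf = 1.441e+14 cycles


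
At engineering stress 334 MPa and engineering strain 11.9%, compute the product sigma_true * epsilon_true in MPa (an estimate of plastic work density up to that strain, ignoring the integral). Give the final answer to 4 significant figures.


sigma_true = sigma_eng * (1 + epsilon_eng)
sigma_true = 334 * (1 + 0.119) = 373.746 MPa
epsilon_true = ln(1 + epsilon_eng)
epsilon_true = ln(1 + 0.119) = 0.112435
sigma_true * epsilon_true = 373.746 * 0.112435 = 42.02 MPa


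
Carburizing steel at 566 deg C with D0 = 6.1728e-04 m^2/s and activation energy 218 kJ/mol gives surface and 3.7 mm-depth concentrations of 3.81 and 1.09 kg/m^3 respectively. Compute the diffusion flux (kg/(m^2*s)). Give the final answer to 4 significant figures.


Step 1: D = D0 * exp(-Qd/(R*T))
T = 566 + 273.15 = 839.15 K
D = 6.1728e-04 * exp(-218e3 / (8.314 * 839.15)) = 1.66008e-17 m^2/s
Step 2: J = D * (C1 - C2) / dx
J = 1.66008e-17 * (3.81 - 1.09) / 3.7e-03
J = 1.22e-14 kg/(m^2*s)


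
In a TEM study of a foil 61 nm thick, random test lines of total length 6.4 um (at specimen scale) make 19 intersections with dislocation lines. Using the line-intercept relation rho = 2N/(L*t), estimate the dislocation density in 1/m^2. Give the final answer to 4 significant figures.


rho = 2N / (L * t)
L = 6.4 um = 6.4e-06 m, t = 61 nm = 6.1e-08 m
rho = 2 * 19 / (6.4e-06 * 6.1e-08)
rho = 9.734e+13 1/m^2


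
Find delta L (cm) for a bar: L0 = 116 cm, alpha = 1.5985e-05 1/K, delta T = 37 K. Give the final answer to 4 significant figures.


dL = L0 * alpha * dT
dL = 116 * 1.5985e-05 * 37
dL = 0.06861 cm


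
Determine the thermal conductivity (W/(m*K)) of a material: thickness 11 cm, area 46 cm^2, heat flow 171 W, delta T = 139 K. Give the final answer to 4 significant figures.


k = Q*L / (A*dT)
L = 0.11 m, A = 4.6e-03 m^2
k = 171 * 0.11 / (4.6e-03 * 139)
k = 29.42 W/(m*K)


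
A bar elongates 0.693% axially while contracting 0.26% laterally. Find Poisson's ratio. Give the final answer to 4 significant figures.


nu = -epsilon_lat / epsilon_axial
Lateral strain is contraction (negative), so using magnitudes:
nu = 0.26 / 0.693
nu = 0.3752


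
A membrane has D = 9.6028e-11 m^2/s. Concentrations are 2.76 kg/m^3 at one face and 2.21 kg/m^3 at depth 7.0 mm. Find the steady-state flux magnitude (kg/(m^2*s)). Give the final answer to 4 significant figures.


J = -D * (dC/dx) = D * (C1 - C2) / dx
J = 9.6028e-11 * (2.76 - 2.21) / 7e-03
J = 7.545e-09 kg/(m^2*s)


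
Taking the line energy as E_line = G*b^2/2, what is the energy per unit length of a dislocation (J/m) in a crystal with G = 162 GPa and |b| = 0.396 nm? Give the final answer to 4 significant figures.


E = G*b^2/2
b = 0.396 nm = 3.96e-10 m
G = 162 GPa = 1.62e+11 Pa
E = 0.5 * 1.62e+11 * (3.96e-10)^2
E = 1.27e-08 J/m


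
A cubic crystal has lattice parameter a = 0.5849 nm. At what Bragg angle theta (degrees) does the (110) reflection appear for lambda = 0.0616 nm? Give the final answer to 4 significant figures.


d = a / sqrt(h^2+k^2+l^2)
d = 0.5849 / sqrt(2) = 0.413587 nm
lambda = 2*d*sin(theta)  =>  sin(theta) = lambda / (2*d)
sin(theta) = 0.0616 / (2 * 0.413587) = 0.0744705
theta = 4.271 deg


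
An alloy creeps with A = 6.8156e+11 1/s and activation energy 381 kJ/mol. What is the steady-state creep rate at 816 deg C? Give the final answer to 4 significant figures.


rate = A * exp(-Q / (R*T))
T = 816 + 273.15 = 1089.15 K
rate = 6.8156e+11 * exp(-381e3 / (8.314 * 1089.15))
rate = 3.634e-07 1/s


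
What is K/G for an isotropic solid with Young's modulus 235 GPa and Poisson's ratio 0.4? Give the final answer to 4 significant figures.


G = E / (2*(1+nu))
G = 235 / (2*(1+0.4)) = 83.9286 GPa
K = E / (3*(1-2*nu))
K = 235 / (3*(1-2*0.4)) = 391.667 GPa
K/G = 391.667 / 83.9286 = 4.667


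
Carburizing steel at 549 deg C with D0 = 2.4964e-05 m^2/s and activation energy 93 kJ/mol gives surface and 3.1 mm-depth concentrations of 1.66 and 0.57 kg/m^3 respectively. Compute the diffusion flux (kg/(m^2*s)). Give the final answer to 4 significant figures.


Step 1: D = D0 * exp(-Qd/(R*T))
T = 549 + 273.15 = 822.15 K
D = 2.4964e-05 * exp(-93e3 / (8.314 * 822.15)) = 3.07908e-11 m^2/s
Step 2: J = D * (C1 - C2) / dx
J = 3.07908e-11 * (1.66 - 0.57) / 3.1e-03
J = 1.083e-08 kg/(m^2*s)


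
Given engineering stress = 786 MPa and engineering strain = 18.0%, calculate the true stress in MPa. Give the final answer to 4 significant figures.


sigma_true = sigma_eng * (1 + epsilon_eng)
sigma_true = 786 * (1 + 0.18)
sigma_true = 927.5 MPa


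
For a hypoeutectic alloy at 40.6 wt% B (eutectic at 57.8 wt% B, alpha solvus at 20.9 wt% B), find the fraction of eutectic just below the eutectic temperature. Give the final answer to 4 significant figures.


f_primary = (C_e - C0) / (C_e - C_alpha_max)
f_primary = (57.8 - 40.6) / (57.8 - 20.9)
f_primary = 0.466125
f_eutectic = 1 - 0.466125 = 0.5339


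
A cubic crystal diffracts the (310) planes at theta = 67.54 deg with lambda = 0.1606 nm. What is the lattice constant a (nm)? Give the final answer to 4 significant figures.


d = lambda / (2*sin(theta))
d = 0.1606 / (2*sin(67.54 deg))
d = 0.086891 nm
a = d * sqrt(h^2+k^2+l^2) = 0.086891 * sqrt(10)
a = 0.2748 nm


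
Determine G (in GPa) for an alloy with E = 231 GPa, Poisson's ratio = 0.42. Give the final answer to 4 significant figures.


G = E / (2*(1+nu))
G = 231 / (2*(1+0.42))
G = 81.34 GPa


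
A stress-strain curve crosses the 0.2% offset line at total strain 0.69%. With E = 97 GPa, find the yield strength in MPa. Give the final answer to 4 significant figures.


Offset strain = 0.002
Elastic strain at yield = total_strain - offset = 6.9e-03 - 0.002 = 4.9e-03
sigma_y = E * elastic_strain = 97000 * 4.9e-03
sigma_y = 475.3 MPa


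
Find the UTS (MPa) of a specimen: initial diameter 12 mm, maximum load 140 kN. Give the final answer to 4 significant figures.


A0 = pi*(d/2)^2 = pi*(12/2)^2 = 113.097 mm^2
UTS = F_max / A0 = 140*1000 / 113.097
UTS = 1238 MPa


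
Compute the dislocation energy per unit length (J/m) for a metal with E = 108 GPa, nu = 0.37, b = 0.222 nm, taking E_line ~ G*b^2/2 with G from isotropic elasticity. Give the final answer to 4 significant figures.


Step 1: G = E / (2*(1+nu))
G = 108 / (2*(1+0.37)) = 39.4161 GPa = 3.94161e+10 Pa
Step 2: E_line = G*b^2/2
b = 0.222 nm = 2.22e-10 m
E_line = 0.5 * 3.94161e+10 * (2.22e-10)^2 = 9.713e-10 J/m


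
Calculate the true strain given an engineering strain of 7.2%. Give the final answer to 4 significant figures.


epsilon_true = ln(1 + epsilon_eng)
epsilon_true = ln(1 + 0.072)
epsilon_true = 0.06953


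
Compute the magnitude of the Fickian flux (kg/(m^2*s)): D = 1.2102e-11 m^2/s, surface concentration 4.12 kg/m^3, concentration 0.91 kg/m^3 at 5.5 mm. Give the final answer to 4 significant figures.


J = -D * (dC/dx) = D * (C1 - C2) / dx
J = 1.2102e-11 * (4.12 - 0.91) / 5.5e-03
J = 7.063e-09 kg/(m^2*s)


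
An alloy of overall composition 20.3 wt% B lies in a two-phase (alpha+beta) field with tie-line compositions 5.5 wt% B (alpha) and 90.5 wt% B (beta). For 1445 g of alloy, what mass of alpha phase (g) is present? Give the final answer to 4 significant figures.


f_alpha = (C_beta - C0) / (C_beta - C_alpha)
f_alpha = (90.5 - 20.3) / (90.5 - 5.5) = 0.825882
m_alpha = f_alpha * m_total = 0.825882 * 1445 = 1193 g


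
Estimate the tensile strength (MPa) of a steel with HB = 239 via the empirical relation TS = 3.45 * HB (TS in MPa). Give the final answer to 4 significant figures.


TS (MPa) = 3.45 * HB
TS = 3.45 * 239
TS = 824.6 MPa


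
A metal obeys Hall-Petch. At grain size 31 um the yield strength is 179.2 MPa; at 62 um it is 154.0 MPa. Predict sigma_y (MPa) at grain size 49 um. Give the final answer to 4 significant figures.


sigma_y = sigma0 + k / sqrt(d)
1/sqrt(d1) = 1/sqrt(3.1e-05) = 179.605;  1/sqrt(d2) = 127
k = (sigma1 - sigma2) / (1/sqrt(d1) - 1/sqrt(d2)) = (179.2 - 154.0) / (179.605 - 127) = 0.47904 MPa*m^0.5
sigma0 = sigma1 - k/sqrt(d1) = 179.2 - 0.47904*179.605 = 93.1618 MPa
sigma_y(d3) = 93.1618 + 0.47904 / sqrt(4.9e-05) = 161.6 MPa


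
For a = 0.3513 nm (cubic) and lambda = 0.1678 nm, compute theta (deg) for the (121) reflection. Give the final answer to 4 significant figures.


d = a / sqrt(h^2+k^2+l^2)
d = 0.3513 / sqrt(6) = 0.143418 nm
lambda = 2*d*sin(theta)  =>  sin(theta) = lambda / (2*d)
sin(theta) = 0.1678 / (2 * 0.143418) = 0.585005
theta = 35.8 deg


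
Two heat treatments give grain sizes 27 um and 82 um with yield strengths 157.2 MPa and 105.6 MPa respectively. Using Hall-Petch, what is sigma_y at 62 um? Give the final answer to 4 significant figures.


sigma_y = sigma0 + k / sqrt(d)
1/sqrt(d1) = 1/sqrt(2.7e-05) = 192.45;  1/sqrt(d2) = 110.432
k = (sigma1 - sigma2) / (1/sqrt(d1) - 1/sqrt(d2)) = (157.2 - 105.6) / (192.45 - 110.432) = 0.629126 MPa*m^0.5
sigma0 = sigma1 - k/sqrt(d1) = 157.2 - 0.629126*192.45 = 36.1247 MPa
sigma_y(d3) = 36.1247 + 0.629126 / sqrt(6.2e-05) = 116 MPa


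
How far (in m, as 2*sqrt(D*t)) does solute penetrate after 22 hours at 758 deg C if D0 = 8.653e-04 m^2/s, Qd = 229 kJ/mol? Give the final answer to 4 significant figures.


Step 1: D = D0 * exp(-Qd/(R*T))
T = 1031.15 K
D = 8.653e-04 * exp(-229e3 / (8.314 * 1031.15)) = 2.16954e-15 m^2/s
Step 2: L = 2*sqrt(D*t)
t = 22 h = 79200 s
L = 2*sqrt(2.16954e-15 * 79200) = 2.622e-05 m


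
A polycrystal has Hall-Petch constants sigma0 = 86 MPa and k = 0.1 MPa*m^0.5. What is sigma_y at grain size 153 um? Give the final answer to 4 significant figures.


sigma_y = sigma0 + k / sqrt(d)
d = 153 um = 1.53e-04 m
sigma_y = 86 + 0.1 / sqrt(1.53e-04)
sigma_y = 94.08 MPa


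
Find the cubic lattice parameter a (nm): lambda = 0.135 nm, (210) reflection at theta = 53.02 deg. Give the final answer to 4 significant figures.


d = lambda / (2*sin(theta))
d = 0.135 / (2*sin(53.02 deg))
d = 0.0844969 nm
a = d * sqrt(h^2+k^2+l^2) = 0.0844969 * sqrt(5)
a = 0.1889 nm


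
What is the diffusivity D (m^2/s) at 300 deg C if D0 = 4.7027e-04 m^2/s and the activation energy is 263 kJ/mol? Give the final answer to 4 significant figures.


D = D0 * exp(-Qd / (R*T))
T = 573.15 K
D = 4.7027e-04 * exp(-263e3 / (8.314 * 573.15))
D = 5.043e-28 m^2/s


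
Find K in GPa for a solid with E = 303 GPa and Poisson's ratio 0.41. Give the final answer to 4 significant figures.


K = E / (3*(1-2*nu))
K = 303 / (3*(1-2*0.41))
K = 561.1 GPa


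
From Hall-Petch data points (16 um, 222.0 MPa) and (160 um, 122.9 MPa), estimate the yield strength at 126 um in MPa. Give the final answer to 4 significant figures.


sigma_y = sigma0 + k / sqrt(d)
1/sqrt(d1) = 1/sqrt(1.6e-05) = 250;  1/sqrt(d2) = 79.0569
k = (sigma1 - sigma2) / (1/sqrt(d1) - 1/sqrt(d2)) = (222.0 - 122.9) / (250 - 79.0569) = 0.579725 MPa*m^0.5
sigma0 = sigma1 - k/sqrt(d1) = 222.0 - 0.579725*250 = 77.0687 MPa
sigma_y(d3) = 77.0687 + 0.579725 / sqrt(1.26e-04) = 128.7 MPa


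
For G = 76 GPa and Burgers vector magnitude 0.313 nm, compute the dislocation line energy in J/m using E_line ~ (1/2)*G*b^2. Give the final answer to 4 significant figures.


E = G*b^2/2
b = 0.313 nm = 3.13e-10 m
G = 76 GPa = 7.6e+10 Pa
E = 0.5 * 7.6e+10 * (3.13e-10)^2
E = 3.723e-09 J/m


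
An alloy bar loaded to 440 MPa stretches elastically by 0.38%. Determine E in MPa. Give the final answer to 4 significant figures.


E = sigma / epsilon
epsilon = 0.38% = 3.8e-03
E = 440 / 3.8e-03
E = 115800 MPa


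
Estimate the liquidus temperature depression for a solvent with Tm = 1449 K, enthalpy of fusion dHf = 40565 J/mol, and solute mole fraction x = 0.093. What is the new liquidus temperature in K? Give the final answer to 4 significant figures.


dT = R*Tm^2*x / dHf
dT = 8.314 * 1449^2 * 0.093 / 40565
dT = 40.0201 K
T_new = 1449 - 40.0201 = 1409 K


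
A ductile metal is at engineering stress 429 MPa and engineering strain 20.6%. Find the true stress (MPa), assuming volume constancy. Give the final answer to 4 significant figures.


sigma_true = sigma_eng * (1 + epsilon_eng)
sigma_true = 429 * (1 + 0.206)
sigma_true = 517.4 MPa


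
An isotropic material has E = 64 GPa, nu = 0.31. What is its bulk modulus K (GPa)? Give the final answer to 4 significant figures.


K = E / (3*(1-2*nu))
K = 64 / (3*(1-2*0.31))
K = 56.14 GPa


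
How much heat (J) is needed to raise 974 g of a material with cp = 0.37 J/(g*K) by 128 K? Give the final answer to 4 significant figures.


Q = m * cp * dT
Q = 974 * 0.37 * 128
Q = 46130 J


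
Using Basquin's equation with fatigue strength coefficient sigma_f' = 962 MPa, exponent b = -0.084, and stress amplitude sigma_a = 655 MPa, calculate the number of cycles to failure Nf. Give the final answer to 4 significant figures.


sigma_a = sigma_f' * (2*Nf)^b
2*Nf = (sigma_a / sigma_f')^(1/b)
2*Nf = (655 / 962)^(1/-0.084)
2*Nf = 97.1196
Nf = 48.56 cycles


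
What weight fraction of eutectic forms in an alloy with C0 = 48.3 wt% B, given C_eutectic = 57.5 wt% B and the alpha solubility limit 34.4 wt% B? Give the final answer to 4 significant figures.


f_primary = (C_e - C0) / (C_e - C_alpha_max)
f_primary = (57.5 - 48.3) / (57.5 - 34.4)
f_primary = 0.398268
f_eutectic = 1 - 0.398268 = 0.6017


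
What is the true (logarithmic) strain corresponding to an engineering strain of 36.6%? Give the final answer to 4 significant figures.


epsilon_true = ln(1 + epsilon_eng)
epsilon_true = ln(1 + 0.366)
epsilon_true = 0.3119


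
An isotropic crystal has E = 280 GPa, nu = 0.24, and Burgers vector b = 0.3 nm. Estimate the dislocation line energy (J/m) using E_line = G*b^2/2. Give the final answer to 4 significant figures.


Step 1: G = E / (2*(1+nu))
G = 280 / (2*(1+0.24)) = 112.903 GPa = 1.12903e+11 Pa
Step 2: E_line = G*b^2/2
b = 0.3 nm = 3e-10 m
E_line = 0.5 * 1.12903e+11 * (3e-10)^2 = 5.081e-09 J/m


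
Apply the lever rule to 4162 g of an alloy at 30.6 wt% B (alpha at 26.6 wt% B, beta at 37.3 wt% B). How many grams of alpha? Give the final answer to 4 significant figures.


f_alpha = (C_beta - C0) / (C_beta - C_alpha)
f_alpha = (37.3 - 30.6) / (37.3 - 26.6) = 0.626168
m_alpha = f_alpha * m_total = 0.626168 * 4162 = 2606 g


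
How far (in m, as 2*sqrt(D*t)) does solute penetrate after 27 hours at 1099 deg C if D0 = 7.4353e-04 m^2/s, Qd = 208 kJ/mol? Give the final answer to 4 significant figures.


Step 1: D = D0 * exp(-Qd/(R*T))
T = 1372.15 K
D = 7.4353e-04 * exp(-208e3 / (8.314 * 1372.15)) = 8.97272e-12 m^2/s
Step 2: L = 2*sqrt(D*t)
t = 27 h = 97200 s
L = 2*sqrt(8.97272e-12 * 97200) = 1.868e-03 m
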